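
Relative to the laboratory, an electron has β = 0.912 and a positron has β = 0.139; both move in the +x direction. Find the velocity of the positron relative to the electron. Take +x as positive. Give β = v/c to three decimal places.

β_A = 0.912, β_B = 0.139.
Transform to A's frame with the inverse velocity-addition law: u' = (u − v)/(1 − uv/c²), taking u = β_B and v = β_A.
u' = (0.139 − 0.912) / (1 − (0.912)(0.139)) = -0.7730/0.8732 = -0.8852.

β = -0.885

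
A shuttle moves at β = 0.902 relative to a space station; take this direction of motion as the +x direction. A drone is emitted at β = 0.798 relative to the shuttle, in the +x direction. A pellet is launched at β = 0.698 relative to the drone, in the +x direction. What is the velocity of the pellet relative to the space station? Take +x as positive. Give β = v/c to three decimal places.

β = 0.998

Apply u = (u' + v)/(1 + u'v/c²) successively, working outward toward the space station.
Start: velocity of the shuttle relative to the space station = 0.9020c.
Compose with the drone (u' = 0.798 in the shuttle frame): u_1 = (0.798 + 0.902) / (1 + 0.798·0.902) = 1.7000/1.7198 = 0.9885.
Compose with the pellet (u' = 0.698 in the drone frame): u_2 = (0.698 + 0.988) / (1 + 0.698·0.988) = 1.6865/1.6900 = 0.9979.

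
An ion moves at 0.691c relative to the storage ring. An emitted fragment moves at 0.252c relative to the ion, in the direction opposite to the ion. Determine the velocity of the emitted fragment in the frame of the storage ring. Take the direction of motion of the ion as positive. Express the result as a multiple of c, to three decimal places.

With v = 0.691 and u' = -0.252 (in units of c),
u = (u' + v)/(1 + u'v/c²):
u = (-0.252 + 0.691) / (1 + (-0.252)·0.691) = 0.4390/0.8259 = 0.5316

+0.532c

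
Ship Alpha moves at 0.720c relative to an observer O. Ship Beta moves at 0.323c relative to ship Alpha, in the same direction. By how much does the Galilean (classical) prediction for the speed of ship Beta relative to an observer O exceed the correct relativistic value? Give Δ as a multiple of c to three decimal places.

Galilean: u_cl = 0.323 + 0.720 = 1.0430.
Relativistic: u_rel = (0.323 + 0.720) / (1 + 0.323·0.720) = 1.0430/1.2326 = 0.8462.
Δ = 1.0430 − 0.8462 = 0.1968.
(The classical prediction exceeds c; the relativistic result does not.)

Δ = 0.197c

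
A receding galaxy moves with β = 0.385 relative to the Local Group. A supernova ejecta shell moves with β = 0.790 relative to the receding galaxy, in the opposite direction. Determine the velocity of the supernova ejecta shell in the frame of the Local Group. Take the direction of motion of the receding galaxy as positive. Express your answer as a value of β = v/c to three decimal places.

With v = 0.385 and u' = -0.790 (in units of c),
u = (u' + v)/(1 + u'v/c²):
u = (-0.790 + 0.385) / (1 + (-0.790)·0.385) = -0.4050/0.6958 = -0.5820

β = -0.582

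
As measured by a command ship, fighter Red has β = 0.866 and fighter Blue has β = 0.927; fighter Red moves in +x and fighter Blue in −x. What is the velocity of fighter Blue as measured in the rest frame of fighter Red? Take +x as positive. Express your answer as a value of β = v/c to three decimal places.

β = -0.995

β_A = 0.866, β_B = -0.927.
Transform to A's frame with the inverse velocity-addition law: u' = (u − v)/(1 − uv/c²), taking u = β_B and v = β_A.
u' = (-0.927 − 0.866) / (1 − (0.866)(-0.927)) = -1.7930/1.8028 = -0.9946.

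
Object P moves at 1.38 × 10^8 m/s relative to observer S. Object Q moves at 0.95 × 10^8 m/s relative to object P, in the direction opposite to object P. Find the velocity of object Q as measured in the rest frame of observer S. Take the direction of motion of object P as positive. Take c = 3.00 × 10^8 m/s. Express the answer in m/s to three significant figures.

In units of c (dividing by 3.00 × 10^8 m/s): v = 0.460, u' = -0.317.
u = (u' + v)/(1 + u'v/c²):
u = (-0.317 + 0.460) / (1 + (-0.317)·0.460) = 0.1433/0.8543 = 0.1678
Converting back: u = 0.1678 × 3.00 × 10^8 m/s.

+5.03 × 10^7 m/s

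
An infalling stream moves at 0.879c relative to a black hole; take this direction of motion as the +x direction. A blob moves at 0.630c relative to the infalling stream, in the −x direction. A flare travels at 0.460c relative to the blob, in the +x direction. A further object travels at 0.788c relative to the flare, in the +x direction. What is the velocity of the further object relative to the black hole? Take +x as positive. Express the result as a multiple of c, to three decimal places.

+0.975c

Apply u = (u' + v)/(1 + u'v/c²) successively, working outward toward the black hole.
Start: velocity of the infalling stream relative to the black hole = 0.8790c.
Compose with the blob (u' = -0.630 in the infalling stream frame): u_1 = (-0.630 + 0.879) / (1 + (-0.630)·0.879) = 0.2490/0.4462 = 0.5580.
Compose with the flare (u' = 0.460 in the blob frame): u_2 = (0.460 + 0.558) / (1 + 0.460·0.558) = 1.0180/1.2567 = 0.8101.
Compose with the further object (u' = 0.788 in the flare frame): u_3 = (0.788 + 0.810) / (1 + 0.788·0.810) = 1.5981/1.6383 = 0.9754.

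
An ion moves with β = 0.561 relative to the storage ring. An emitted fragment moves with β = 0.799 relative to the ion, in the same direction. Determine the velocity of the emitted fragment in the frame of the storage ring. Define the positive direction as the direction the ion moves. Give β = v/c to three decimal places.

With v = 0.561 and u' = 0.799 (in units of c),
u = (u' + v)/(1 + u'v/c²):
u = (0.799 + 0.561) / (1 + 0.799·0.561) = 1.3600/1.4482 = 0.9391
(Galilean addition would give +1.360c, exceeding c.)

β = 0.939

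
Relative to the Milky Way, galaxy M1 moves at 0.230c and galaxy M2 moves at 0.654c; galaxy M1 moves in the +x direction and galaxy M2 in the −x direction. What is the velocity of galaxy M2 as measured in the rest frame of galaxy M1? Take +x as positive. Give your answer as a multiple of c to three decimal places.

β_A = 0.230, β_B = -0.654.
Transform to A's frame with the inverse velocity-addition law: u' = (u − v)/(1 − uv/c²), taking u = β_B and v = β_A.
u' = (-0.654 − 0.230) / (1 − (0.230)(-0.654)) = -0.8840/1.1504 = -0.7684.

-0.768c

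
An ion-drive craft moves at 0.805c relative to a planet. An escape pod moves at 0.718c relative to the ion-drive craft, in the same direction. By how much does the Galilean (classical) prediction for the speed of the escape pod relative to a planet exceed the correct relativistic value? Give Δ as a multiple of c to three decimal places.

Δ = 0.558c

Galilean: u_cl = 0.718 + 0.805 = 1.5230.
Relativistic: u_rel = (0.718 + 0.805) / (1 + 0.718·0.805) = 1.5230/1.5780 = 0.9652.
Δ = 1.5230 − 0.9652 = 0.5578.
(The classical prediction exceeds c; the relativistic result does not.)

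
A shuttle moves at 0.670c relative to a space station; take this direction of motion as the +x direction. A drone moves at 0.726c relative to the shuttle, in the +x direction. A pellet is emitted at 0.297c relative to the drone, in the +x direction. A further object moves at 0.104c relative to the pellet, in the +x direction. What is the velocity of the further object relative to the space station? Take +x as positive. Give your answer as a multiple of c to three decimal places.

Apply u = (u' + v)/(1 + u'v/c²) successively, working outward toward the space station.
Start: velocity of the shuttle relative to the space station = 0.6700c.
Compose with the drone (u' = 0.726 in the shuttle frame): u_1 = (0.726 + 0.670) / (1 + 0.726·0.670) = 1.3960/1.4864 = 0.9392.
Compose with the pellet (u' = 0.297 in the drone frame): u_2 = (0.297 + 0.939) / (1 + 0.297·0.939) = 1.2362/1.2789 = 0.9666.
Compose with the further object (u' = 0.104 in the pellet frame): u_3 = (0.104 + 0.967) / (1 + 0.104·0.967) = 1.0706/1.1005 = 0.9728.

0.973c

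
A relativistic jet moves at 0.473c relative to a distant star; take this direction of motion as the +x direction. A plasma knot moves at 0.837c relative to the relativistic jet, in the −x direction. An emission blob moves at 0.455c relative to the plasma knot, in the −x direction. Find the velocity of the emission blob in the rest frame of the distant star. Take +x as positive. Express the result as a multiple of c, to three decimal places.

-0.830c

Apply u = (u' + v)/(1 + u'v/c²) successively, working outward toward the distant star.
Start: velocity of the relativistic jet relative to the distant star = 0.4730c.
Compose with the plasma knot (u' = -0.837 in the relativistic jet frame): u_1 = (-0.837 + 0.473) / (1 + (-0.837)·0.473) = -0.3640/0.6041 = -0.6026.
Compose with the emission blob (u' = -0.455 in the plasma knot frame): u_2 = (-0.455 + (-0.603)) / (1 + (-0.455)·(-0.603)) = -1.0576/1.2742 = -0.8300.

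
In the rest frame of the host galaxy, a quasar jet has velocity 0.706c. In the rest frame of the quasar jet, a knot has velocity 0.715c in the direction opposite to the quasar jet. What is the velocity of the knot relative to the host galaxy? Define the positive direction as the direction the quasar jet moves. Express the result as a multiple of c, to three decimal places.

-0.018c

With v = 0.706 and u' = -0.715 (in units of c),
u = (u' + v)/(1 + u'v/c²):
u = (-0.715 + 0.706) / (1 + (-0.715)·0.706) = -0.0090/0.4952 = -0.0182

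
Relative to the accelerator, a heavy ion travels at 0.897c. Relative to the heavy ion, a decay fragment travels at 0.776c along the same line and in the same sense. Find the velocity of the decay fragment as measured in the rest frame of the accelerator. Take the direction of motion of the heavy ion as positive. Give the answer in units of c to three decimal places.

0.986c

With v = 0.897 and u' = 0.776 (in units of c),
u = (u' + v)/(1 + u'v/c²):
u = (0.776 + 0.897) / (1 + 0.776·0.897) = 1.6730/1.6961 = 0.9864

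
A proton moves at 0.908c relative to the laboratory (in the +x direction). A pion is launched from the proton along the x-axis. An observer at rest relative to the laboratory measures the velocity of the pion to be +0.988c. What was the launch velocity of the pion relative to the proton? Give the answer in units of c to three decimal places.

Invert the composition law: u' = (u − v)/(1 − uv/c²).
u' = (0.988 − 0.908) / (1 − (0.988)(0.908)) = 0.0800/0.1029 = 0.7775.

+0.777c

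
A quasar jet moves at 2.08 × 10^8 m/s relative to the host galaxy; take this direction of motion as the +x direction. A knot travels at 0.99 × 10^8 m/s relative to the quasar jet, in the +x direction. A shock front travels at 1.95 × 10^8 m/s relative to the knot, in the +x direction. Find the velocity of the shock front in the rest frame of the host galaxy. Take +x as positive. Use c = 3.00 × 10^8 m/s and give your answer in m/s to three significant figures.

2.89 × 10^8 m/s

Apply u = (u' + v)/(1 + u'v/c²) successively, working outward toward the host galaxy.
(Dividing each given speed by c = 3.00 × 10^8 m/s to work in units of c.)
Start: velocity of the quasar jet relative to the host galaxy = 0.6933c.
Compose with the knot (u' = 0.330 in the quasar jet frame): u_1 = (0.330 + 0.693) / (1 + 0.330·0.693) = 1.0233/1.2288 = 0.8328.
Compose with the shock front (u' = 0.650 in the knot frame): u_2 = (0.650 + 0.833) / (1 + 0.650·0.833) = 1.4828/1.5413 = 0.9620.
So u = 0.9620 × 3.00 × 10^8 m/s.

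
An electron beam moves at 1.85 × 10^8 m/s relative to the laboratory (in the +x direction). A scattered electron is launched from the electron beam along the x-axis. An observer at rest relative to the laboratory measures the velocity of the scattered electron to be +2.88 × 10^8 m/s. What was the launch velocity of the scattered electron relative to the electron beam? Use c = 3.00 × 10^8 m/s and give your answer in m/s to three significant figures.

v = 0.617c, u = 0.960c.
Invert the composition law: u' = (u − v)/(1 − uv/c²).
u' = (0.960 − 0.617) / (1 − (0.960)(0.617)) = 0.3433/0.4080 = 0.8415.
u' = 0.8415 × 3.00 × 10^8 m/s.

+2.52 × 10^8 m/s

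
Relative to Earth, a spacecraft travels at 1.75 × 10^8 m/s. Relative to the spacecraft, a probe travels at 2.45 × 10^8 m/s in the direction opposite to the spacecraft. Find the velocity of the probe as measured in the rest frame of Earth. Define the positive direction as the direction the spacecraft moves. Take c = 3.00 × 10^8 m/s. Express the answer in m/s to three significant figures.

In units of c (dividing by 3.00 × 10^8 m/s): v = 0.583, u' = -0.817.
u = (u' + v)/(1 + u'v/c²):
u = (-0.817 + 0.583) / (1 + (-0.817)·0.583) = -0.2333/0.5236 = -0.4456
(Galilean addition would give -0.233c.)
Converting back: u = -0.4456 × 3.00 × 10^8 m/s.

-1.34 × 10^8 m/s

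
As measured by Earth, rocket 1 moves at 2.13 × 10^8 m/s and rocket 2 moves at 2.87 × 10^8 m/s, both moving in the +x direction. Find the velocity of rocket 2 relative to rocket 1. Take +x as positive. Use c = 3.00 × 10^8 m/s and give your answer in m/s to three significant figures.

+2.31 × 10^8 m/s

β_A = 0.710, β_B = 0.957 (dividing each by c = 3.00 × 10^8 m/s).
Transform to A's frame with the inverse velocity-addition law: u' = (u − v)/(1 − uv/c²), taking u = β_B and v = β_A.
u' = (0.957 − 0.710) / (1 − (0.710)(0.957)) = 0.2467/0.3208 = 0.7690.
u' = 0.7690 × 3.00 × 10^8 m/s.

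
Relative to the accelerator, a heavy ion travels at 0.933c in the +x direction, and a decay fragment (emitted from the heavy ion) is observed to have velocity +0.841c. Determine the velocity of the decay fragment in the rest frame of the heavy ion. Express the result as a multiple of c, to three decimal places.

Invert the composition law: u' = (u − v)/(1 − uv/c²).
u' = (0.841 − 0.933) / (1 − (0.841)(0.933)) = -0.0920/0.2153 = -0.4272.

-0.427c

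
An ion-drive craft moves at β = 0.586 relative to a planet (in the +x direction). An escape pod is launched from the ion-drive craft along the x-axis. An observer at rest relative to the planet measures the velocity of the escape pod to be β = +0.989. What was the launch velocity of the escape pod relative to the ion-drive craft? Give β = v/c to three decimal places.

β = +0.959

Invert the composition law: u' = (u − v)/(1 − uv/c²).
u' = (0.989 − 0.586) / (1 − (0.989)(0.586)) = 0.4030/0.4204 = 0.9585.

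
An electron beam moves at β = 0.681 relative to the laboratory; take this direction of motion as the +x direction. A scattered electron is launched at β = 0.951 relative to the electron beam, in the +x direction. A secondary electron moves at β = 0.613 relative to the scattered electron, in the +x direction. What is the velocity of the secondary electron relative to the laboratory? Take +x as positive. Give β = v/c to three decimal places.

β = 0.998

Apply u = (u' + v)/(1 + u'v/c²) successively, working outward toward the laboratory.
Start: velocity of the electron beam relative to the laboratory = 0.6810c.
Compose with the scattered electron (u' = 0.951 in the electron beam frame): u_1 = (0.951 + 0.681) / (1 + 0.951·0.681) = 1.6320/1.6476 = 0.9905.
Compose with the secondary electron (u' = 0.613 in the scattered electron frame): u_2 = (0.613 + 0.991) / (1 + 0.613·0.991) = 1.6035/1.6072 = 0.9977.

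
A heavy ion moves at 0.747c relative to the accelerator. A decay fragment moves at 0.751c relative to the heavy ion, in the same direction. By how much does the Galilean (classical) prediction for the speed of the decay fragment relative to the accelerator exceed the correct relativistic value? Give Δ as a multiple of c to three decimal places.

Galilean: u_cl = 0.751 + 0.747 = 1.4980.
Relativistic: u_rel = (0.751 + 0.747) / (1 + 0.751·0.747) = 1.4980/1.5610 = 0.9596.
Δ = 1.4980 − 0.9596 = 0.5384.
(The classical prediction exceeds c; the relativistic result does not.)

Δ = 0.538c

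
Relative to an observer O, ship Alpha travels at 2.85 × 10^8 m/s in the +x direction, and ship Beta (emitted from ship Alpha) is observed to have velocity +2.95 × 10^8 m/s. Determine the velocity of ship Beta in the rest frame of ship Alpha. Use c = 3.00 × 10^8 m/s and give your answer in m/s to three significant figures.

v = 0.950c, u = 0.983c.
Invert the composition law: u' = (u − v)/(1 − uv/c²).
u' = (0.983 − 0.950) / (1 − (0.983)(0.950)) = 0.0333/0.0658 = 0.5063.
u' = 0.5063 × 3.00 × 10^8 m/s.

+1.52 × 10^8 m/s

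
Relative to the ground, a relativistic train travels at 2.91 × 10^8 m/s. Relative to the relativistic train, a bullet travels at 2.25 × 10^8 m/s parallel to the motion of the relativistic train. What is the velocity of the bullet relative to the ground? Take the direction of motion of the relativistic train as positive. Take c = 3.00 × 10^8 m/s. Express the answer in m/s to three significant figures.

In units of c (dividing by 3.00 × 10^8 m/s): v = 0.970, u' = 0.750.
u = (u' + v)/(1 + u'v/c²):
u = (0.750 + 0.970) / (1 + 0.750·0.970) = 1.7200/1.7275 = 0.9957
Converting back: u = 0.9957 × 3.00 × 10^8 m/s.

2.99 × 10^8 m/s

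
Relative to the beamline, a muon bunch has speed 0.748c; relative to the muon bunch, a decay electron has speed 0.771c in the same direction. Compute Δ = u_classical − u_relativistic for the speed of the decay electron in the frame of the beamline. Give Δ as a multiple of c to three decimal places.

Galilean: u_cl = 0.771 + 0.748 = 1.5190.
Relativistic: u_rel = (0.771 + 0.748) / (1 + 0.771·0.748) = 1.5190/1.5767 = 0.9634.
Δ = 1.5190 − 0.9634 = 0.5556.
(The classical prediction exceeds c; the relativistic result does not.)

Δ = 0.556c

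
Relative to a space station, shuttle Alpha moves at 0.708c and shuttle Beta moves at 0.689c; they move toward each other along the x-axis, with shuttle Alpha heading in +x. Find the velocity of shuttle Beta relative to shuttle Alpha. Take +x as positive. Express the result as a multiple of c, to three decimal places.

-0.939c

β_A = 0.708, β_B = -0.689.
Transform to A's frame with the inverse velocity-addition law: u' = (u − v)/(1 − uv/c²), taking u = β_B and v = β_A.
u' = (-0.689 − 0.708) / (1 − (0.708)(-0.689)) = -1.3970/1.4878 = -0.9390.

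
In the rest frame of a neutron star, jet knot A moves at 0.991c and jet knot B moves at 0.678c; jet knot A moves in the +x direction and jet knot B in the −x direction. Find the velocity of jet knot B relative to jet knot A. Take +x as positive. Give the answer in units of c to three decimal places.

-0.998c

β_A = 0.991, β_B = -0.678.
Transform to A's frame with the inverse velocity-addition law: u' = (u − v)/(1 − uv/c²), taking u = β_B and v = β_A.
u' = (-0.678 − 0.991) / (1 − (0.991)(-0.678)) = -1.6690/1.6719 = -0.9983.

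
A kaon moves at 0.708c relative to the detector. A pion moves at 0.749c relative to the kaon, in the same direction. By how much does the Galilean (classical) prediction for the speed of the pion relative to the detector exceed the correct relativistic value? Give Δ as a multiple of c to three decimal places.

Galilean: u_cl = 0.749 + 0.708 = 1.4570.
Relativistic: u_rel = (0.749 + 0.708) / (1 + 0.749·0.708) = 1.4570/1.5303 = 0.9521.
Δ = 1.4570 − 0.9521 = 0.5049.
(The classical prediction exceeds c; the relativistic result does not.)

Δ = 0.505c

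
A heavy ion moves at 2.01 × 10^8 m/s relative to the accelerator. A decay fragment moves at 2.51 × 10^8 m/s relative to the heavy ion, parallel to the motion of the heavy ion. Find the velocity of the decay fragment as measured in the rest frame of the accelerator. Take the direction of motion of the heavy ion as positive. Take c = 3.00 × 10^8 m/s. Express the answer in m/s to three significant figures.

In units of c (dividing by 3.00 × 10^8 m/s): v = 0.670, u' = 0.837.
u = (u' + v)/(1 + u'v/c²):
u = (0.837 + 0.670) / (1 + 0.837·0.670) = 1.5067/1.5606 = 0.9655
(Galilean addition would give +1.507c, exceeding c.)
Converting back: u = 0.9655 × 3.00 × 10^8 m/s.

2.90 × 10^8 m/s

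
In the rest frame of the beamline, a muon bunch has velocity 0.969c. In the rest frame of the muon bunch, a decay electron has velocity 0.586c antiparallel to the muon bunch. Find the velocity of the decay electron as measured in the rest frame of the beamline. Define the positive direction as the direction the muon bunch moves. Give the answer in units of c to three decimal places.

With v = 0.969 and u' = -0.586 (in units of c),
u = (u' + v)/(1 + u'v/c²):
u = (-0.586 + 0.969) / (1 + (-0.586)·0.969) = 0.3830/0.4322 = 0.8862

+0.886c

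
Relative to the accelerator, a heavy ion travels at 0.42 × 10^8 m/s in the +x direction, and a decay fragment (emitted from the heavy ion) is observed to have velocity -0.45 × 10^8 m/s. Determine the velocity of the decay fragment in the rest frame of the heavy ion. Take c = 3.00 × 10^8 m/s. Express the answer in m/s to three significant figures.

v = 0.140c, u = -0.150c.
Invert the composition law: u' = (u − v)/(1 − uv/c²).
u' = (-0.150 − 0.140) / (1 − (-0.150)(0.140)) = -0.2900/1.0210 = -0.2840.
u' = -0.2840 × 3.00 × 10^8 m/s.

-8.52 × 10^7 m/s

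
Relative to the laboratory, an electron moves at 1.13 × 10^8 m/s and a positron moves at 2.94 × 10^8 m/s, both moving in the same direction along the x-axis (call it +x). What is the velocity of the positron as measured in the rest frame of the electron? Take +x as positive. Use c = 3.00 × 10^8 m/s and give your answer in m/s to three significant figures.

β_A = 0.377, β_B = 0.980 (dividing each by c = 3.00 × 10^8 m/s).
Transform to A's frame with the inverse velocity-addition law: u' = (u − v)/(1 − uv/c²), taking u = β_B and v = β_A.
u' = (0.980 − 0.377) / (1 − (0.377)(0.980)) = 0.6033/0.6309 = 0.9564.
u' = 0.9564 × 3.00 × 10^8 m/s.

+2.87 × 10^8 m/s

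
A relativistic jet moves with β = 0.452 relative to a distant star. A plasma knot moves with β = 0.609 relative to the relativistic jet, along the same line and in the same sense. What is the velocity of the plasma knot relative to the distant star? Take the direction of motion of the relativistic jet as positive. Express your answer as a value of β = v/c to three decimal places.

With v = 0.452 and u' = 0.609 (in units of c),
u = (u' + v)/(1 + u'v/c²):
u = (0.609 + 0.452) / (1 + 0.609·0.452) = 1.0610/1.2753 = 0.8320
(Galilean addition would give +1.061c, exceeding c.)

β = 0.832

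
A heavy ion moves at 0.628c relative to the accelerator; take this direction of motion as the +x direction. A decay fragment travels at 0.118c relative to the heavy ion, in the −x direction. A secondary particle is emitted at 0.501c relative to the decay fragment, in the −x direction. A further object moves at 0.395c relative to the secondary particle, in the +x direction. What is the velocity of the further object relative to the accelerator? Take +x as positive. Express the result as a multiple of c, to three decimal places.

Apply u = (u' + v)/(1 + u'v/c²) successively, working outward toward the accelerator.
Start: velocity of the heavy ion relative to the accelerator = 0.6280c.
Compose with the decay fragment (u' = -0.118 in the heavy ion frame): u_1 = (-0.118 + 0.628) / (1 + (-0.118)·0.628) = 0.5100/0.9259 = 0.5508.
Compose with the secondary particle (u' = -0.501 in the decay fragment frame): u_2 = (-0.501 + 0.551) / (1 + (-0.501)·0.551) = 0.0498/0.7240 = 0.0688.
Compose with the further object (u' = 0.395 in the secondary particle frame): u_3 = (0.395 + 0.069) / (1 + 0.395·0.069) = 0.4638/1.0272 = 0.4515.

+0.452c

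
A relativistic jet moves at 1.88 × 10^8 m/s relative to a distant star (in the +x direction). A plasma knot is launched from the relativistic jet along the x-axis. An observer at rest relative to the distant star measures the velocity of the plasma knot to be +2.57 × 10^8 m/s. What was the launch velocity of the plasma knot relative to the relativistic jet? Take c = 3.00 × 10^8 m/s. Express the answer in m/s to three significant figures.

v = 0.627c, u = 0.857c.
Invert the composition law: u' = (u − v)/(1 − uv/c²).
u' = (0.857 − 0.627) / (1 − (0.857)(0.627)) = 0.2300/0.4632 = 0.4966.
u' = 0.4966 × 3.00 × 10^8 m/s.

+1.49 × 10^8 m/s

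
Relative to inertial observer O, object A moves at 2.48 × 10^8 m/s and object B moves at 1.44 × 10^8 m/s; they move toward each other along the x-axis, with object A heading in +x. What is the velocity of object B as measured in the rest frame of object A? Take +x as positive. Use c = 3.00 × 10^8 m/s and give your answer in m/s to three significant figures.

β_A = 0.827, β_B = -0.480 (dividing each by c = 3.00 × 10^8 m/s).
Transform to A's frame with the inverse velocity-addition law: u' = (u − v)/(1 − uv/c²), taking u = β_B and v = β_A.
u' = (-0.480 − 0.827) / (1 − (0.827)(-0.480)) = -1.3067/1.3968 = -0.9355.
u' = -0.9355 × 3.00 × 10^8 m/s.

-2.81 × 10^8 m/s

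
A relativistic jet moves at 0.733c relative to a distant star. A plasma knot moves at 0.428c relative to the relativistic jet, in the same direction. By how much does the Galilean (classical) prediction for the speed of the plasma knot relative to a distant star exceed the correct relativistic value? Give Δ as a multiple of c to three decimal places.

Δ = 0.277c

Galilean: u_cl = 0.428 + 0.733 = 1.1610.
Relativistic: u_rel = (0.428 + 0.733) / (1 + 0.428·0.733) = 1.1610/1.3137 = 0.8837.
Δ = 1.1610 − 0.8837 = 0.2773.
(The classical prediction exceeds c; the relativistic result does not.)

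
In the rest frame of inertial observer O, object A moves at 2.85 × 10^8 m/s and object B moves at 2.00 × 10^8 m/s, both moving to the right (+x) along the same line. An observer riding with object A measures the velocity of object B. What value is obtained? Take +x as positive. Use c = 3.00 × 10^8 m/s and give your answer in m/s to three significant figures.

-2.32 × 10^8 m/s

β_A = 0.950, β_B = 0.667 (dividing each by c = 3.00 × 10^8 m/s).
Transform to A's frame with the inverse velocity-addition law: u' = (u − v)/(1 − uv/c²), taking u = β_B and v = β_A.
u' = (0.667 − 0.950) / (1 − (0.950)(0.667)) = -0.2833/0.3667 = -0.7727.
u' = -0.7727 × 3.00 × 10^8 m/s.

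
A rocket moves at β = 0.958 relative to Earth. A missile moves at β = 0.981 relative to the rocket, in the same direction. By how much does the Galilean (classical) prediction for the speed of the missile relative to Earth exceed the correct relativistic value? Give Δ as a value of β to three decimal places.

Δ = 0.939

Galilean: u_cl = 0.981 + 0.958 = 1.9390.
Relativistic: u_rel = (0.981 + 0.958) / (1 + 0.981·0.958) = 1.9390/1.9398 = 0.9996.
Δ = 1.9390 − 0.9996 = 0.9394.
(The classical prediction exceeds c; the relativistic result does not.)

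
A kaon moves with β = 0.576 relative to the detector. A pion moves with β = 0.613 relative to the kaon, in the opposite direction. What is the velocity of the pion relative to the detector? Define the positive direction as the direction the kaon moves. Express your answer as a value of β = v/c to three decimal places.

With v = 0.576 and u' = -0.613 (in units of c),
u = (u' + v)/(1 + u'v/c²):
u = (-0.613 + 0.576) / (1 + (-0.613)·0.576) = -0.0370/0.6469 = -0.0572

β = -0.057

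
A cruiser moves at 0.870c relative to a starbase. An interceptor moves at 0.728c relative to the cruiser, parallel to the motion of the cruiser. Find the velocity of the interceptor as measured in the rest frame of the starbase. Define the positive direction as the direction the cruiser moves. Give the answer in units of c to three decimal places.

With v = 0.870 and u' = 0.728 (in units of c),
u = (u' + v)/(1 + u'v/c²):
u = (0.728 + 0.870) / (1 + 0.728·0.870) = 1.5980/1.6334 = 0.9784

0.978c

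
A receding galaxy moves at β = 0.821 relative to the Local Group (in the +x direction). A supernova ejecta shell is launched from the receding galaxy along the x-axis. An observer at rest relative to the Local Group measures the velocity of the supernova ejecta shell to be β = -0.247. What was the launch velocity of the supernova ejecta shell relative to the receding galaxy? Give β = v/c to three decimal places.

β = -0.888

Invert the composition law: u' = (u − v)/(1 − uv/c²).
u' = (-0.247 − 0.821) / (1 − (-0.247)(0.821)) = -1.0680/1.2028 = -0.8879.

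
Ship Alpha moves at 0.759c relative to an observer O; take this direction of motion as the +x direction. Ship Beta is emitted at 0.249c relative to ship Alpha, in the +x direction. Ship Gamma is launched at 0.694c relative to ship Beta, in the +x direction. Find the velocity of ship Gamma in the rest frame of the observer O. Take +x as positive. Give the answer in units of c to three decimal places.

Apply u = (u' + v)/(1 + u'v/c²) successively, working outward toward the observer O.
Start: velocity of ship Alpha relative to the observer O = 0.7590c.
Compose with ship Beta (u' = 0.249 in ship Alpha frame): u_1 = (0.249 + 0.759) / (1 + 0.249·0.759) = 1.0080/1.1890 = 0.8478.
Compose with ship Gamma (u' = 0.694 in ship Beta frame): u_2 = (0.694 + 0.848) / (1 + 0.694·0.848) = 1.5418/1.5884 = 0.9707.

0.971c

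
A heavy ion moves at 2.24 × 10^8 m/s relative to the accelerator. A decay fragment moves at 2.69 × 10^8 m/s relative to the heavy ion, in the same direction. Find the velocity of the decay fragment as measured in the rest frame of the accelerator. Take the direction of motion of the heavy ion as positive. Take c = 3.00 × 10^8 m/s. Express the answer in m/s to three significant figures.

In units of c (dividing by 3.00 × 10^8 m/s): v = 0.747, u' = 0.897.
u = (u' + v)/(1 + u'v/c²):
u = (0.897 + 0.747) / (1 + 0.897·0.747) = 1.6433/1.6695 = 0.9843
(Galilean addition would give +1.643c, exceeding c.)
Converting back: u = 0.9843 × 3.00 × 10^8 m/s.

2.95 × 10^8 m/s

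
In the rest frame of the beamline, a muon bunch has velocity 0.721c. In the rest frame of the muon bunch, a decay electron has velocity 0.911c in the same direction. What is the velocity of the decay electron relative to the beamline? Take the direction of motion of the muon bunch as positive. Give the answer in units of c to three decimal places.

With v = 0.721 and u' = 0.911 (in units of c),
u = (u' + v)/(1 + u'v/c²):
u = (0.911 + 0.721) / (1 + 0.911·0.721) = 1.6320/1.6568 = 0.9850

0.985c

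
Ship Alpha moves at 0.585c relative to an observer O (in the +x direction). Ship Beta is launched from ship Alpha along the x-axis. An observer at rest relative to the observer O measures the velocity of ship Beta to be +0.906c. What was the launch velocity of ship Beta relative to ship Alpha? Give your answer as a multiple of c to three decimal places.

Invert the composition law: u' = (u − v)/(1 − uv/c²).
u' = (0.906 − 0.585) / (1 − (0.906)(0.585)) = 0.3210/0.4700 = 0.6830.

+0.683c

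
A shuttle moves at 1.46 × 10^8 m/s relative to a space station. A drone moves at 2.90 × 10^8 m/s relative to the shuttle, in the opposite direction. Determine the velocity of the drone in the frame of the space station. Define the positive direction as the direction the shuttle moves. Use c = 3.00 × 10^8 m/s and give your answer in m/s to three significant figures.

-2.72 × 10^8 m/s

In units of c (dividing by 3.00 × 10^8 m/s): v = 0.487, u' = -0.967.
u = (u' + v)/(1 + u'v/c²):
u = (-0.967 + 0.487) / (1 + (-0.967)·0.487) = -0.4800/0.5296 = -0.9064
(Galilean addition would give -0.480c.)
Converting back: u = -0.9064 × 3.00 × 10^8 m/s.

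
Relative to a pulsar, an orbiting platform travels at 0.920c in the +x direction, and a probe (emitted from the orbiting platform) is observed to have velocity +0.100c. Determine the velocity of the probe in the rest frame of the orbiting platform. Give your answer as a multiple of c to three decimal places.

Invert the composition law: u' = (u − v)/(1 − uv/c²).
u' = (0.100 − 0.920) / (1 − (0.100)(0.920)) = -0.8200/0.9080 = -0.9031.

-0.903c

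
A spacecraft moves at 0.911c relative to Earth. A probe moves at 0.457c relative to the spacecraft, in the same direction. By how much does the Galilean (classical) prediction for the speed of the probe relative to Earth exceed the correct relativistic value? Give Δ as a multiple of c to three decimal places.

Δ = 0.402c

Galilean: u_cl = 0.457 + 0.911 = 1.3680.
Relativistic: u_rel = (0.457 + 0.911) / (1 + 0.457·0.911) = 1.3680/1.4163 = 0.9659.
Δ = 1.3680 − 0.9659 = 0.4021.
(The classical prediction exceeds c; the relativistic result does not.)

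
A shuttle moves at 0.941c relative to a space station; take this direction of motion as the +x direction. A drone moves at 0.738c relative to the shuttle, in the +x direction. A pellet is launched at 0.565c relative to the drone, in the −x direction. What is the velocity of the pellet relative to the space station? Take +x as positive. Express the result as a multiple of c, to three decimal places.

+0.968c

Apply u = (u' + v)/(1 + u'v/c²) successively, working outward toward the space station.
Start: velocity of the shuttle relative to the space station = 0.9410c.
Compose with the drone (u' = 0.738 in the shuttle frame): u_1 = (0.738 + 0.941) / (1 + 0.738·0.941) = 1.6790/1.6945 = 0.9909.
Compose with the pellet (u' = -0.565 in the drone frame): u_2 = (-0.565 + 0.991) / (1 + (-0.565)·0.991) = 0.4259/0.4402 = 0.9676.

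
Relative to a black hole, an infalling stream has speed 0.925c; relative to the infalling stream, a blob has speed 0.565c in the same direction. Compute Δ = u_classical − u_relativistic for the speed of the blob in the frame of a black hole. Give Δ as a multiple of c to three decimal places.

Galilean: u_cl = 0.565 + 0.925 = 1.4900.
Relativistic: u_rel = (0.565 + 0.925) / (1 + 0.565·0.925) = 1.4900/1.5226 = 0.9786.
Δ = 1.4900 − 0.9786 = 0.5114.
(The classical prediction exceeds c; the relativistic result does not.)

Δ = 0.511c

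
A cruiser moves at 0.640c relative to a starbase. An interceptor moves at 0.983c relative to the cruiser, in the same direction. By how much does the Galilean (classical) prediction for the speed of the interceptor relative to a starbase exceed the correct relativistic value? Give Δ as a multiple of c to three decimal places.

Galilean: u_cl = 0.983 + 0.640 = 1.6230.
Relativistic: u_rel = (0.983 + 0.640) / (1 + 0.983·0.640) = 1.6230/1.6291 = 0.9962.
Δ = 1.6230 − 0.9962 = 0.6268.
(The classical prediction exceeds c; the relativistic result does not.)

Δ = 0.627c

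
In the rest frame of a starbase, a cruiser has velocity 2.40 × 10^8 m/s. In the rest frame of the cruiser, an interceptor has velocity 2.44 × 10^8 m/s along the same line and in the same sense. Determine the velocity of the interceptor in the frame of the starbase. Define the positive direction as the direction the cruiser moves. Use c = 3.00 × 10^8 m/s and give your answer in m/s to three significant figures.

2.93 × 10^8 m/s

In units of c (dividing by 3.00 × 10^8 m/s): v = 0.800, u' = 0.813.
u = (u' + v)/(1 + u'v/c²):
u = (0.813 + 0.800) / (1 + 0.813·0.800) = 1.6133/1.6507 = 0.9774
Converting back: u = 0.9774 × 3.00 × 10^8 m/s.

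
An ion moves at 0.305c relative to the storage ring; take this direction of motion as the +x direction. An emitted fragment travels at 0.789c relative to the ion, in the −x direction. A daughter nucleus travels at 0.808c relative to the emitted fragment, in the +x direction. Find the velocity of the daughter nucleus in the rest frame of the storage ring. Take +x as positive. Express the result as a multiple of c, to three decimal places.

+0.352c

Apply u = (u' + v)/(1 + u'v/c²) successively, working outward toward the storage ring.
Start: velocity of the ion relative to the storage ring = 0.3050c.
Compose with the emitted fragment (u' = -0.789 in the ion frame): u_1 = (-0.789 + 0.305) / (1 + (-0.789)·0.305) = -0.4840/0.7594 = -0.6374.
Compose with the daughter nucleus (u' = 0.808 in the emitted fragment frame): u_2 = (0.808 + (-0.637)) / (1 + 0.808·(-0.637)) = 0.1706/0.4850 = 0.3518.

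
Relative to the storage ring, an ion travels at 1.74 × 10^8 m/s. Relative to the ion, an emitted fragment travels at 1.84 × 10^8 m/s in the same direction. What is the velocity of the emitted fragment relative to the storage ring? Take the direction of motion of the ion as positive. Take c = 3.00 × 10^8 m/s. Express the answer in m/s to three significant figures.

In units of c (dividing by 3.00 × 10^8 m/s): v = 0.580, u' = 0.613.
u = (u' + v)/(1 + u'v/c²):
u = (0.613 + 0.580) / (1 + 0.613·0.580) = 1.1933/1.3557 = 0.8802
(Galilean addition would give +1.193c, exceeding c.)
Converting back: u = 0.8802 × 3.00 × 10^8 m/s.

2.64 × 10^8 m/s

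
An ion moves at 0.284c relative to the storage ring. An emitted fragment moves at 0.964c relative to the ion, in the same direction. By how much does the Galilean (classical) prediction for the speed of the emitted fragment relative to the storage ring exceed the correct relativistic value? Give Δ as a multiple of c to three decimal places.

Δ = 0.268c

Galilean: u_cl = 0.964 + 0.284 = 1.2480.
Relativistic: u_rel = (0.964 + 0.284) / (1 + 0.964·0.284) = 1.2480/1.2738 = 0.9798.
Δ = 1.2480 − 0.9798 = 0.2682.
(The classical prediction exceeds c; the relativistic result does not.)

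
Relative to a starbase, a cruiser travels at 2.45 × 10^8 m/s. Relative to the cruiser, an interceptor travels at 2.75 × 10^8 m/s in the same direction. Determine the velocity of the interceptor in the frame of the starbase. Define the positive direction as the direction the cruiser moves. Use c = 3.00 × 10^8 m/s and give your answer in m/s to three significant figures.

2.97 × 10^8 m/s

In units of c (dividing by 3.00 × 10^8 m/s): v = 0.817, u' = 0.917.
u = (u' + v)/(1 + u'v/c²):
u = (0.917 + 0.817) / (1 + 0.917·0.817) = 1.7333/1.7486 = 0.9913
Converting back: u = 0.9913 × 3.00 × 10^8 m/s.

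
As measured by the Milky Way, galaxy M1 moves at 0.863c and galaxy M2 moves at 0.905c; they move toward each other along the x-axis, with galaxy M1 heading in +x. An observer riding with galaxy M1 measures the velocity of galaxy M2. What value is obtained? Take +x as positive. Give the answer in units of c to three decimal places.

β_A = 0.863, β_B = -0.905.
Transform to A's frame with the inverse velocity-addition law: u' = (u − v)/(1 − uv/c²), taking u = β_B and v = β_A.
u' = (-0.905 − 0.863) / (1 − (0.863)(-0.905)) = -1.7680/1.7810 = -0.9927.

-0.993c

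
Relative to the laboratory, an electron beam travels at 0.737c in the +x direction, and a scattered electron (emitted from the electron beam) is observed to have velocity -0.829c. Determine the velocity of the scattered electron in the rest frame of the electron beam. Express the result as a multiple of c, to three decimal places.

Invert the composition law: u' = (u − v)/(1 − uv/c²).
u' = (-0.829 − 0.737) / (1 − (-0.829)(0.737)) = -1.5660/1.6110 = -0.9721.

-0.972c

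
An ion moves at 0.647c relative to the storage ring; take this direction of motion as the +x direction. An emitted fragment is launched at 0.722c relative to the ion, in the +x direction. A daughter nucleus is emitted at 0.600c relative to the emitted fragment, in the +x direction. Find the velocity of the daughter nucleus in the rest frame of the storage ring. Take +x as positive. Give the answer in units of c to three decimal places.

Apply u = (u' + v)/(1 + u'v/c²) successively, working outward toward the storage ring.
Start: velocity of the ion relative to the storage ring = 0.6470c.
Compose with the emitted fragment (u' = 0.722 in the ion frame): u_1 = (0.722 + 0.647) / (1 + 0.722·0.647) = 1.3690/1.4671 = 0.9331.
Compose with the daughter nucleus (u' = 0.600 in the emitted fragment frame): u_2 = (0.600 + 0.933) / (1 + 0.600·0.933) = 1.5331/1.5599 = 0.9828.

0.983c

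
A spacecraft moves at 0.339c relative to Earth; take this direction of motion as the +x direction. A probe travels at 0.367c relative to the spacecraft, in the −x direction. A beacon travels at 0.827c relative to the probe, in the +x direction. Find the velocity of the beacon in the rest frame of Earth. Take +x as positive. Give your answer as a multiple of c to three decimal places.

+0.817c

Apply u = (u' + v)/(1 + u'v/c²) successively, working outward toward Earth.
Start: velocity of the spacecraft relative to Earth = 0.3390c.
Compose with the probe (u' = -0.367 in the spacecraft frame): u_1 = (-0.367 + 0.339) / (1 + (-0.367)·0.339) = -0.0280/0.8756 = -0.0320.
Compose with the beacon (u' = 0.827 in the probe frame): u_2 = (0.827 + (-0.032)) / (1 + 0.827·(-0.032)) = 0.7950/0.9736 = 0.8166.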